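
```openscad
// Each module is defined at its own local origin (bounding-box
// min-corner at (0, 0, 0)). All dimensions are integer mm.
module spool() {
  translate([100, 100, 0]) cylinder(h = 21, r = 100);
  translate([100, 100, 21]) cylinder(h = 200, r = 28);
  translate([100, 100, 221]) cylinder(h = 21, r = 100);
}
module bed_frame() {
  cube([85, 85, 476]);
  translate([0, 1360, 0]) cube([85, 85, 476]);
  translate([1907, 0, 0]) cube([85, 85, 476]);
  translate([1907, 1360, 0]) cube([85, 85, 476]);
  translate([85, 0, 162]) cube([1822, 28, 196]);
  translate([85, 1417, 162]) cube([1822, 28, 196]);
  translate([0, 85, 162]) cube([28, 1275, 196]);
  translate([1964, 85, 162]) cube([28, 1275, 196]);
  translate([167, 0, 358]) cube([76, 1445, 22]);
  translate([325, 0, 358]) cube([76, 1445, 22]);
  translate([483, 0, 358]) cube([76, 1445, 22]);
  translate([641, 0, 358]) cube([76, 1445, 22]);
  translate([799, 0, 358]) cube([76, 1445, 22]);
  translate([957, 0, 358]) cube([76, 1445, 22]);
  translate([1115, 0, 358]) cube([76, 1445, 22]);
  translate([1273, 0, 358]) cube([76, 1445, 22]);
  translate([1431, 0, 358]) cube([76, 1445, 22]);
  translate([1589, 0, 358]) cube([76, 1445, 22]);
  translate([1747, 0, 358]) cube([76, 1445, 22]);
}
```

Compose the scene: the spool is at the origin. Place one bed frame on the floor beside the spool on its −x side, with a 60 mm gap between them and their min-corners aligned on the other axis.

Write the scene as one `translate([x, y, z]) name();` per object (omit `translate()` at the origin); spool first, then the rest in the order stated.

spool();
translate([-2052, 0, 0]) bed_frame();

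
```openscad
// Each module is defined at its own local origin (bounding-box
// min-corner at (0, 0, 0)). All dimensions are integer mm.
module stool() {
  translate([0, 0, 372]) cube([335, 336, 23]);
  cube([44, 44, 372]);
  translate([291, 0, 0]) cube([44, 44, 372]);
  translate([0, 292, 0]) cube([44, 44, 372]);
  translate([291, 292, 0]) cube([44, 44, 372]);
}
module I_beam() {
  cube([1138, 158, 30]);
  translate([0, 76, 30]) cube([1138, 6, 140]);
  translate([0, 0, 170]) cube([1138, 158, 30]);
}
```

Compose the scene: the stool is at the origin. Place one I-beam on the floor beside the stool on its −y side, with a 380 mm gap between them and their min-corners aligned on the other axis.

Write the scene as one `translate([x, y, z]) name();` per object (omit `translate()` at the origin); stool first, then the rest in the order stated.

stool();
translate([0, -538, 0]) I_beam();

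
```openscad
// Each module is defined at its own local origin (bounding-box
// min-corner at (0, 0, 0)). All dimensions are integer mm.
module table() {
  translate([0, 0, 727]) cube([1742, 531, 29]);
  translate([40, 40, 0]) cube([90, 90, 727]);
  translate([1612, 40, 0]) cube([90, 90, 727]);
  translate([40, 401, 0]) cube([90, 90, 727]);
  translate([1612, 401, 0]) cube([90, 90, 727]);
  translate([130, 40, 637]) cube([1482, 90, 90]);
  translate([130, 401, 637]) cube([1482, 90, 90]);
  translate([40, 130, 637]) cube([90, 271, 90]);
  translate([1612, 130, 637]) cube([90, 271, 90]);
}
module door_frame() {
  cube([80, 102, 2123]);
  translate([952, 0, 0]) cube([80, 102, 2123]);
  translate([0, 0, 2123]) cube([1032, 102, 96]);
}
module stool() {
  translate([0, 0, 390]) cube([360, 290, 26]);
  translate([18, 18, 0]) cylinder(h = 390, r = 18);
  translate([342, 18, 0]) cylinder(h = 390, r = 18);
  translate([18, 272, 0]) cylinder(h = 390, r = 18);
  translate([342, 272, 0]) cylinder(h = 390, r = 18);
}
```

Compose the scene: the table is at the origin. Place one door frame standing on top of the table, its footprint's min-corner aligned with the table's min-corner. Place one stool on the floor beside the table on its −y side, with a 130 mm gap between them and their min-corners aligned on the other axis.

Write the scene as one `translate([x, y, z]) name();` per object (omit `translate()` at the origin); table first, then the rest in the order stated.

table();
translate([0, 0, 756]) door_frame();
translate([0, -420, 0]) stool();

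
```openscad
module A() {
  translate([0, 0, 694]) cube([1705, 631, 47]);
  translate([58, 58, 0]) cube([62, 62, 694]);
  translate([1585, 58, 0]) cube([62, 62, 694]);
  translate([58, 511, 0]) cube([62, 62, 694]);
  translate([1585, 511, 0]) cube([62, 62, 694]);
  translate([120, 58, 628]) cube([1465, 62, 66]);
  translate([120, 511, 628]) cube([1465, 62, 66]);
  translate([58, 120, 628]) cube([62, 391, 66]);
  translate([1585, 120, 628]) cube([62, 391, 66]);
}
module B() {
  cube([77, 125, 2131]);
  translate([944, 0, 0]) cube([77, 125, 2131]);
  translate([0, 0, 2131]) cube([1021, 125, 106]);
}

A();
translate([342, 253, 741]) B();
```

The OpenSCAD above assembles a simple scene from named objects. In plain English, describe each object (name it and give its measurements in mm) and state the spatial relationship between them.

A is a table with a 1705×631 mm rectangular top, 47 mm thick, top surface at z = 741 mm, supported by four 62×62 mm square legs, each inset 58 mm from the nearest pair of top edges, running from the floor. Four apron rails, 62 mm thick and 66 mm tall, run between adjacent legs with their top edges flush with the underside of the top and their outer faces flush with the legs' outer faces.

B is a door frame. The clear opening is 867 mm wide and 2131 mm high. Two 77 mm wide jambs, 125 mm deep, stand either side of the opening from the floor to the top of the opening. A 106 mm thick head sits across the top of both jambs, spanning the full outside width of the frame.

The door frame is on top of the table, centred.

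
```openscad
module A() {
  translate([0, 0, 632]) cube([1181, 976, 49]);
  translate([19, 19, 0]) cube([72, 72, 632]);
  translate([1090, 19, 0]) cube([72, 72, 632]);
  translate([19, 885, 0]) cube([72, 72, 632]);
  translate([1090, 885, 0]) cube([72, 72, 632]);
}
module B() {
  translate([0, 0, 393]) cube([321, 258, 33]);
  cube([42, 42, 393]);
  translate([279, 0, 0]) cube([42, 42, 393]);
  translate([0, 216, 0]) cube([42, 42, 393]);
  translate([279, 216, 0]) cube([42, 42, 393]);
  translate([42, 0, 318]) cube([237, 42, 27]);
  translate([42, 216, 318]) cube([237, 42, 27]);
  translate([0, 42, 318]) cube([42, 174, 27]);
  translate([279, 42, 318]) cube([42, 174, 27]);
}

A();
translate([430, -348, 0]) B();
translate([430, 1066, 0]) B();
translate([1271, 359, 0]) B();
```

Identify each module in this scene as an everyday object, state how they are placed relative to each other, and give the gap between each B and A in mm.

A is a table. B is a stool. Three stools sit around the table at the −y, +y, +x sides. The gap between each stool and the table is 90 mm.

Each stool's nearest face is 90 mm from the table's bounding box.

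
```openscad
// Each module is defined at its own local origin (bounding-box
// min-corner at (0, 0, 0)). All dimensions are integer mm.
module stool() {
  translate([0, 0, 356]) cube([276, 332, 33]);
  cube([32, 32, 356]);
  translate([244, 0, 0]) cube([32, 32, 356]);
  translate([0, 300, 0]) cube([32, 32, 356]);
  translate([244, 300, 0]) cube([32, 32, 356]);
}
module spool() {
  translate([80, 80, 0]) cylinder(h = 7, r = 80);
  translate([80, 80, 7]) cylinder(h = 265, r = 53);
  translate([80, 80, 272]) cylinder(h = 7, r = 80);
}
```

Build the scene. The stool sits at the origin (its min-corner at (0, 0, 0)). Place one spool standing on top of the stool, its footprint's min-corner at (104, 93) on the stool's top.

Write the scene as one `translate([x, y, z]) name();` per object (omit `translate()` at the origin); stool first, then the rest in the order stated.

stool();
translate([104, 93, 389]) spool();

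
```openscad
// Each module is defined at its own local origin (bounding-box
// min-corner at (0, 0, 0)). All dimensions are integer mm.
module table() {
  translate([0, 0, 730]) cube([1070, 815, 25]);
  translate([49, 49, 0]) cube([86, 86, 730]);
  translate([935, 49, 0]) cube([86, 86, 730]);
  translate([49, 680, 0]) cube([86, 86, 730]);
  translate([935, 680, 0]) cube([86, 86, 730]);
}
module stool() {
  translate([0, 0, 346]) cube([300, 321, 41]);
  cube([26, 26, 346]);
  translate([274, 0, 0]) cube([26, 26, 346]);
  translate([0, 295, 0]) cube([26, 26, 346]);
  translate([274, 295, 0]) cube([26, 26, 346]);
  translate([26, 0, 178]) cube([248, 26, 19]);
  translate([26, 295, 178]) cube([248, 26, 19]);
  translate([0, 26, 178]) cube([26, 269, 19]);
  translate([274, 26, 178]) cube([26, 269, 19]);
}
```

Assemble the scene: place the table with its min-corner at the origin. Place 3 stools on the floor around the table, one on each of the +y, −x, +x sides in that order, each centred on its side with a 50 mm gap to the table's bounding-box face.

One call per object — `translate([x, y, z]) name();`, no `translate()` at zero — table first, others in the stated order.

table();
translate([385, 865, 0]) stool();
translate([-350, 247, 0]) stool();
translate([1120, 247, 0]) stool();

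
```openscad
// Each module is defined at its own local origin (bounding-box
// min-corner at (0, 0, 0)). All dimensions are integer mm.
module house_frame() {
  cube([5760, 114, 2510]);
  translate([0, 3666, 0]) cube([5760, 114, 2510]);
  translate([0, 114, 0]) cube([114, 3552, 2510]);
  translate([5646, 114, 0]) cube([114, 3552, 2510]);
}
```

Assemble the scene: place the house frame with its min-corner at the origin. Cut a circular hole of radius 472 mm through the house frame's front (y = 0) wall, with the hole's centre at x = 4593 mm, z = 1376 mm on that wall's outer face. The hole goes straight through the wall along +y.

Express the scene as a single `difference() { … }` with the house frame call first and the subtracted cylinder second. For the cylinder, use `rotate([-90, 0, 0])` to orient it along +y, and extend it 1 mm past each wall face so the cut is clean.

difference() {
  house_frame();
  translate([4593, -1, 1376]) rotate([-90, 0, 0]) cylinder(h = 116, r = 472);
}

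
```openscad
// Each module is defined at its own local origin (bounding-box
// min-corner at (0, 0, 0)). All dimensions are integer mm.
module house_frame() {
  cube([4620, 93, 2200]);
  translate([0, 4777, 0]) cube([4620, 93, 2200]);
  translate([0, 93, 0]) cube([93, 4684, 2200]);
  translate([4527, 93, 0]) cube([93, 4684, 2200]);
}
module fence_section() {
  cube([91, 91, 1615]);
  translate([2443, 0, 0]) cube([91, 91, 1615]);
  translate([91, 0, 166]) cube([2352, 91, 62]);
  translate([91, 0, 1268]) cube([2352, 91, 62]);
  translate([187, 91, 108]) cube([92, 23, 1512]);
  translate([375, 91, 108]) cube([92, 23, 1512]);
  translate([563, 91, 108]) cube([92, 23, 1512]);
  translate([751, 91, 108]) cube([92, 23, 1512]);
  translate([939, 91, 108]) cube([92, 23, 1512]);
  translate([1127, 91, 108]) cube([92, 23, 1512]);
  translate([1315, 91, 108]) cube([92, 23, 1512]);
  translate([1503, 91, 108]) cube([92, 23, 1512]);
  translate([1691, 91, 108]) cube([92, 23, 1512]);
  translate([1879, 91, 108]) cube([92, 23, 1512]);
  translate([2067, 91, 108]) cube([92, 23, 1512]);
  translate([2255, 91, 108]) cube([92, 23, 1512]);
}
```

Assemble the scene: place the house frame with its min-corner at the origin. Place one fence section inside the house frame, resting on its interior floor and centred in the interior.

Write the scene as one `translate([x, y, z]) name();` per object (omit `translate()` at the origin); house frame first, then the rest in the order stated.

house_frame();
translate([1043, 2378, 0]) fence_section();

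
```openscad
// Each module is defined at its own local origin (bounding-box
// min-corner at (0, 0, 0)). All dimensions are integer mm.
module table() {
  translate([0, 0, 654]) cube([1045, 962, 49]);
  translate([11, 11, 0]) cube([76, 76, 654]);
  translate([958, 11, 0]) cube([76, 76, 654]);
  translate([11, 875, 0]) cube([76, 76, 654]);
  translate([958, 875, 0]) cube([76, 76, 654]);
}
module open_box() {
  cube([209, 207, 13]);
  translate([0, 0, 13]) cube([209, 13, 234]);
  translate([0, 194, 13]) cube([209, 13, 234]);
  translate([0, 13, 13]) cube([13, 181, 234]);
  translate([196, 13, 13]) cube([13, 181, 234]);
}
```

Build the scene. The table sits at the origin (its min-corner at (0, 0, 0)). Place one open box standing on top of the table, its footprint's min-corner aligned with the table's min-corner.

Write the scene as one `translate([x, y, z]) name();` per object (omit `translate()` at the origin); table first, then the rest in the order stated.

table();
translate([0, 0, 703]) open_box();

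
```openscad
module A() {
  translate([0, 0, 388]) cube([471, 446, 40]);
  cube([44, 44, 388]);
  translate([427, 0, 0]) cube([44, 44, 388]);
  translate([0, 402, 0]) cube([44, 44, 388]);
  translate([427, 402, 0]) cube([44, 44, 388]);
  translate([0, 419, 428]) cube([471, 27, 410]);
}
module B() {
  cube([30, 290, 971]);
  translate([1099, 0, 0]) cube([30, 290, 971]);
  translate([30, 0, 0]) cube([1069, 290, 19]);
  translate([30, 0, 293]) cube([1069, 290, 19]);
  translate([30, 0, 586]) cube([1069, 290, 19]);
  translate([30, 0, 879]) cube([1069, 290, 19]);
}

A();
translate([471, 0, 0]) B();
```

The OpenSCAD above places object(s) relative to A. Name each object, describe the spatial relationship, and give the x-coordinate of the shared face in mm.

A is a chair. B is a bookshelf. The bookshelf is against the chair's +x side, with their −y faces flush. The x-coordinate of the shared face is 471 mm.

The chair's +x face and the bookshelf's −x face are both at x = 471 mm.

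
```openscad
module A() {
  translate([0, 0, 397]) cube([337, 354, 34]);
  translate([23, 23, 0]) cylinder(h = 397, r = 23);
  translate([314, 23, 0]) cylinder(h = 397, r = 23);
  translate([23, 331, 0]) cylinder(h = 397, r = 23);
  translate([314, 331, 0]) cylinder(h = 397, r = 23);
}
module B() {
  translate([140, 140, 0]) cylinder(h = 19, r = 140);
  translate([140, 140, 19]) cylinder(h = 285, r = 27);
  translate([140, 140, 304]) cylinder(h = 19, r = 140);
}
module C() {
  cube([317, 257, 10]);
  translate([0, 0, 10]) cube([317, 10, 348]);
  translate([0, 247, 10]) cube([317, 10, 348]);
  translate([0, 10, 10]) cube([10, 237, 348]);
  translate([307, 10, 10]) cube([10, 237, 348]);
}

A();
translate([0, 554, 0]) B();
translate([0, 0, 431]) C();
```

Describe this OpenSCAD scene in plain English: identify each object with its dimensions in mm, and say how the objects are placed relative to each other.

A is a four-legged stool. The seat is a 337×354×34 mm slab whose top surface is at z = 431 mm; four round legs, each 46 mm in diameter, run from the floor (z = 0) to the underside of the seat, each leg's axis is inset half a diameter from the nearest pair of seat edges (so the leg's bounding box is flush with the corner).

B is a spool: two coaxial disc flanges of radius 140 mm and thickness 19 mm, joined by a core cylinder of radius 27 mm and height 285 mm. The lower flange rests on z = 0 and the three cylinders share a vertical axis.

C is an open-topped rectangular box: outside dimensions 317×257×358 mm, with a uniform wall and base thickness of 10 mm. The base is a full 317×257 slab on the floor; four walls sit on top of the base. The front and back walls (the −y and +y sides) span the full width; the two side walls fit between them.

The spool is on the floor beside the stool on its +y side. The open box is on top of the stool.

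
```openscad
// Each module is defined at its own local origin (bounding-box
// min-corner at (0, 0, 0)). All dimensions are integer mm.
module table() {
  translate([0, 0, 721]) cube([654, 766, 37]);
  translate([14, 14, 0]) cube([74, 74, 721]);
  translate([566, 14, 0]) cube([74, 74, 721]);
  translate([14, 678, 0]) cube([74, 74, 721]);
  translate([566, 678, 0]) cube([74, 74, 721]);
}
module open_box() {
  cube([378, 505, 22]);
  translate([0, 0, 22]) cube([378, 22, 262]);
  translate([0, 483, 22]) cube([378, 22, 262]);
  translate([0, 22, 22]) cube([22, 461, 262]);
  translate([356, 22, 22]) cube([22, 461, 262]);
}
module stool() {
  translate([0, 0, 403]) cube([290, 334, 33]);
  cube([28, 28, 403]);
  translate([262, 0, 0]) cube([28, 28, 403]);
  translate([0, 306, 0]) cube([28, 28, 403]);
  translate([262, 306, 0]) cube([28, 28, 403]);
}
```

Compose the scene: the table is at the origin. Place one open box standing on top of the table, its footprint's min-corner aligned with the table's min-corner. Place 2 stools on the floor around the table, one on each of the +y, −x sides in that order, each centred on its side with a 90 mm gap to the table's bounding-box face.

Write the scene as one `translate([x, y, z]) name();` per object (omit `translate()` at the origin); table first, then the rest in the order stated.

table();
translate([0, 0, 758]) open_box();
translate([182, 856, 0]) stool();
translate([-380, 216, 0]) stool();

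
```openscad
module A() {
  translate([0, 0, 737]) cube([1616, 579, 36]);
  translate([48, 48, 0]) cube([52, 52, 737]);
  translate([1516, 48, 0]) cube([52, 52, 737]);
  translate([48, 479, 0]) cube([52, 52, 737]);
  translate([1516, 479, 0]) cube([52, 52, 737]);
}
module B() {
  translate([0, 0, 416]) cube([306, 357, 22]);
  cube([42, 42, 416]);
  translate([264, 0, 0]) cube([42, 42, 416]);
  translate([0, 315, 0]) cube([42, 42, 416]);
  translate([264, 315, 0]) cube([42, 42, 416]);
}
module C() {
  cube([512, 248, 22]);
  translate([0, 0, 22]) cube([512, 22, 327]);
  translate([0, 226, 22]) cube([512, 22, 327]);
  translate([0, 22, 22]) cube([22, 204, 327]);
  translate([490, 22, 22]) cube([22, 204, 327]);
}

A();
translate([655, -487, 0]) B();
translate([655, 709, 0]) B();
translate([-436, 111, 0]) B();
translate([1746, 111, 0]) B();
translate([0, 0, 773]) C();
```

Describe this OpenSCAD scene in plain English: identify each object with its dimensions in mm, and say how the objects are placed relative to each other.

A is a table with a 1616×579 mm rectangular top, 36 mm thick, top surface at z = 773 mm, supported by four 52×52 mm square legs, each inset 48 mm from the nearest pair of top edges, running from the floor.

B is a simple wooden stool: a rectangular seat 306 mm (x) by 357 mm (y), 22 mm thick, top face at z = 438 mm, on four square legs, each 42×42 mm in cross-section. The legs rest on z = 0, each flush with a corner of the seat.

C is an open-topped rectangular box: outside dimensions 512×248×349 mm, with a uniform wall and base thickness of 22 mm. The base is a full 512×248 slab on the floor; four walls sit on top of the base. The front and back walls (the −y and +y sides) span the full width; the two side walls fit between them.

Four stools sit around the table at the −y, +y, −x, +x sides. The open box is on top of the table.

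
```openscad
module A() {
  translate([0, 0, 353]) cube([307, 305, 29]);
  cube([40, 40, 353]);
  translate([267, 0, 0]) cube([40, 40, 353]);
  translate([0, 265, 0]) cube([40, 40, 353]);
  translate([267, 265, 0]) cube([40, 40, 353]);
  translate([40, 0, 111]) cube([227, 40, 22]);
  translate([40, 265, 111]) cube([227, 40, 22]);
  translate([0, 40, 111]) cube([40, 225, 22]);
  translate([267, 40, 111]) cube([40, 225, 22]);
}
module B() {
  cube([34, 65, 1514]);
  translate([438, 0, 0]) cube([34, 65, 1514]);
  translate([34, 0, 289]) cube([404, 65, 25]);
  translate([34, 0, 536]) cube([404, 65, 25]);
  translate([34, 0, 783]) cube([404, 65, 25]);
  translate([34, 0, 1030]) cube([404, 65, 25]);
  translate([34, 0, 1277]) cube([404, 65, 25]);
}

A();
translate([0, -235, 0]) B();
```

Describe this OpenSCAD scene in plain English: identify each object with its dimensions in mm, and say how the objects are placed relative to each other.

A is a four-legged stool. The seat is 307×305 mm, 29 mm thick, top at z = 382 mm. It stands on four square legs, each 40×40 mm in cross-section, from z = 0 to the seat underside, each flush with a corner of the seat. Four stretchers, 40 mm wide and 22 mm tall, connect adjacent legs with their undersides at z = 111 mm, each running between the inner faces of the legs it joins and aligned with the legs' outer faces on the other axis.

B is a straight ladder. Two 34×65 mm vertical rails, 1514 mm tall, stand 472 mm apart (outside-to-outside) with their front faces coplanar on the −y side. 5 rungs, each 65 mm deep and 25 mm tall, span between the inner faces of the rails, front faces flush with the rails. The lowest rung's underside is at z = 289 mm and rungs are spaced 247 mm apart (underside to underside).

The ladder is on the floor beside the stool on its −y side.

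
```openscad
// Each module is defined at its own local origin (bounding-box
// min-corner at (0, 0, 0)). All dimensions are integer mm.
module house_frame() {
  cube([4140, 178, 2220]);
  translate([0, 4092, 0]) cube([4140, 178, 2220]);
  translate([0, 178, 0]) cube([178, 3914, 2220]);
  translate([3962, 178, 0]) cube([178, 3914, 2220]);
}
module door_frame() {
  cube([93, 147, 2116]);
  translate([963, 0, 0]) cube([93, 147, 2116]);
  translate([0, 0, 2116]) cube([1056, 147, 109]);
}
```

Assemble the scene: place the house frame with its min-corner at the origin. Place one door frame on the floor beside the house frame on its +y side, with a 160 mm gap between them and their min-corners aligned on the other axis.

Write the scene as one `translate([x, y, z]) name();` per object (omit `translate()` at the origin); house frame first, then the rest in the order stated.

house_frame();
translate([0, 4430, 0]) door_frame();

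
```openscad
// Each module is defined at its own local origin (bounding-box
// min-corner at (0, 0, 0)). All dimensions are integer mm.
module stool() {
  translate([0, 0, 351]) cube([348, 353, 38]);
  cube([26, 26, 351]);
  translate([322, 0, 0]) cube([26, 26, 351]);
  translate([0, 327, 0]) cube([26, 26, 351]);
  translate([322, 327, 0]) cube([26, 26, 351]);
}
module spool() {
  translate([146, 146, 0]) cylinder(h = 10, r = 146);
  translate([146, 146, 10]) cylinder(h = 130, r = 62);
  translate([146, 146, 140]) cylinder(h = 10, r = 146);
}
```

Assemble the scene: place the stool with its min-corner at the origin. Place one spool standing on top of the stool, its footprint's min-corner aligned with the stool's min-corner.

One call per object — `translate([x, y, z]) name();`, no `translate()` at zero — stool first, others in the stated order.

stool();
translate([0, 0, 389]) spool();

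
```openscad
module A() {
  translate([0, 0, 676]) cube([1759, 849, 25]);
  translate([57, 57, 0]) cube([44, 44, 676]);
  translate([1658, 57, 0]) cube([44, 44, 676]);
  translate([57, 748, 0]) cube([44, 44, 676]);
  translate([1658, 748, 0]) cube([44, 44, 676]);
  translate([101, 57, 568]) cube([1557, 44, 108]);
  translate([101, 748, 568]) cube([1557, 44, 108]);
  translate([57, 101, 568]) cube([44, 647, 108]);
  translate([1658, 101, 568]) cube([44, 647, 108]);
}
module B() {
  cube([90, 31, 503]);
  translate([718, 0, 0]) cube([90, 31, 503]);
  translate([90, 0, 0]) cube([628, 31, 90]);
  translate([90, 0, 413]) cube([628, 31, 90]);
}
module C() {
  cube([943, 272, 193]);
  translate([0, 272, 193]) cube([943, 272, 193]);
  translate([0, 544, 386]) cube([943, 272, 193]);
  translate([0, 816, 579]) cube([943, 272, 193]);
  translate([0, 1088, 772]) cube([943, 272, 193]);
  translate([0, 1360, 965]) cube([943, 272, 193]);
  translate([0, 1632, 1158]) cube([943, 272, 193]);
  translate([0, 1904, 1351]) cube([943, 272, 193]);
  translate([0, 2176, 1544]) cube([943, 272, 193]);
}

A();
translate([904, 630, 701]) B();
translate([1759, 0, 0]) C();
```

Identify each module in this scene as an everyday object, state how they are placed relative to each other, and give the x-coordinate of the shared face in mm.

The table's +x face and the staircase's −x face are both at x = 1759 mm.

A is a table. B is a picture frame. C is a staircase. The picture frame is on top of the table. The staircase is against the table's +x side, with their −y faces flush. The x-coordinate of the shared face is 1759 mm.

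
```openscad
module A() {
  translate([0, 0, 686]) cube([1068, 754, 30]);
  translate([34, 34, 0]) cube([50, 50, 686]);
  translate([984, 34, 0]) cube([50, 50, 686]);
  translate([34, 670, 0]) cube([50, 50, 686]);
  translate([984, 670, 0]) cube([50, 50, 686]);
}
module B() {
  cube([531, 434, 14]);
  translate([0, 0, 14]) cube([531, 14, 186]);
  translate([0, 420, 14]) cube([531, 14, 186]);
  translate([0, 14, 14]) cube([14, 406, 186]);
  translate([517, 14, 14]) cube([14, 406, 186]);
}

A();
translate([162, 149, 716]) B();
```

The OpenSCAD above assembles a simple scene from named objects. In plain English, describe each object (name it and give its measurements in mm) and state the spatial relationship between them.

A is a rectangular dining table. The top is 1068×754×30 mm with its upper surface at z = 716 mm. It stands on four 50×50 mm square legs, each inset 34 mm from the nearest pair of top edges, running from the floor to the underside of the top.

B is an open-topped rectangular box: outside dimensions 531×434×200 mm, with a uniform wall and base thickness of 14 mm. The base is a full 531×434 slab on the floor; four walls sit on top of the base. The front and back walls (the −y and +y sides) span the full width; the two side walls fit between them.

The open box is on top of the table.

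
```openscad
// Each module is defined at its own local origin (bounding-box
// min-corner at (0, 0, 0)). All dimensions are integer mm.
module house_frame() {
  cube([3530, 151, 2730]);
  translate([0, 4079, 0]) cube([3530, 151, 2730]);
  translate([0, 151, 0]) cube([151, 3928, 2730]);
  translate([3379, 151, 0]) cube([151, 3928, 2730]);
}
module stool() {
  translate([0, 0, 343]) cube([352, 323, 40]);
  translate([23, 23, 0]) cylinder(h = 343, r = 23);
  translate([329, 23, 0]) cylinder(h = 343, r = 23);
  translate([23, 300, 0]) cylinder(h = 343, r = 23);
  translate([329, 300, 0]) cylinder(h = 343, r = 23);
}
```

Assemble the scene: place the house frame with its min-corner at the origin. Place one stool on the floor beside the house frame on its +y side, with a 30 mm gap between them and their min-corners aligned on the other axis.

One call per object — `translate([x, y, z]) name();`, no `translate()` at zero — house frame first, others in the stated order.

house_frame();
translate([0, 4260, 0]) stool();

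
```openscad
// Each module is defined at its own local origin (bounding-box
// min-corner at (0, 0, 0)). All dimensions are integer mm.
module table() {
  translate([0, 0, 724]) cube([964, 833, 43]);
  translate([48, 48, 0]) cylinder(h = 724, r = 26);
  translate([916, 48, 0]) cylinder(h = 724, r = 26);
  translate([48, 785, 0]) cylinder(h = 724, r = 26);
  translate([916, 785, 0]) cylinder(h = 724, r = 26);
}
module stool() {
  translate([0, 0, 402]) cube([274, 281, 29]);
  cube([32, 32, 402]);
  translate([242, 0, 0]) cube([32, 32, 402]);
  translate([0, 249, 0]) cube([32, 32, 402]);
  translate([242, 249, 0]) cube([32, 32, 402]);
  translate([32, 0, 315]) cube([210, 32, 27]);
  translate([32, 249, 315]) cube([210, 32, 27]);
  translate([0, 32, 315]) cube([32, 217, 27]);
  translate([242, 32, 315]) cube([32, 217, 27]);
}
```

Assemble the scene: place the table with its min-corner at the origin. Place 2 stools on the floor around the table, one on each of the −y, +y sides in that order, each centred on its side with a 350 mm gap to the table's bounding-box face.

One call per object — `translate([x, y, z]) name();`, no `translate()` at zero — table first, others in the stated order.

table();
translate([345, -631, 0]) stool();
translate([345, 1183, 0]) stool();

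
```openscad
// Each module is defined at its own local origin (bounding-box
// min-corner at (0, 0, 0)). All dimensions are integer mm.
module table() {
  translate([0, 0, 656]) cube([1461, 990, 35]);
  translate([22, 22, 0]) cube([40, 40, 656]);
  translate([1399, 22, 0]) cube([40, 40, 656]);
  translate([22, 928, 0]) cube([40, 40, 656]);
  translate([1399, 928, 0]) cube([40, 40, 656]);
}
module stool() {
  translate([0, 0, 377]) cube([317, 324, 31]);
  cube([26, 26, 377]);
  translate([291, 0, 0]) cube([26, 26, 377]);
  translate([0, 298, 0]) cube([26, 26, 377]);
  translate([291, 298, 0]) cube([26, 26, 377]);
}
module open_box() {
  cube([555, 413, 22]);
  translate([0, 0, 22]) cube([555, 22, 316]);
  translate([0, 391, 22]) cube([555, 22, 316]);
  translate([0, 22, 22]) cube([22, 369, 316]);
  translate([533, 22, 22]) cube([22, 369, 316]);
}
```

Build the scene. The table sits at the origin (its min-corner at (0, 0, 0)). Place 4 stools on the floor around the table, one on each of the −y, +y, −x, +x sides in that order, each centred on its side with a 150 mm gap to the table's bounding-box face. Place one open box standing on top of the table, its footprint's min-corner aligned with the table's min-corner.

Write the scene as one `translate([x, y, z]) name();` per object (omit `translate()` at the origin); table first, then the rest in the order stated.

table();
translate([572, -474, 0]) stool();
translate([572, 1140, 0]) stool();
translate([-467, 333, 0]) stool();
translate([1611, 333, 0]) stool();
translate([0, 0, 691]) open_box();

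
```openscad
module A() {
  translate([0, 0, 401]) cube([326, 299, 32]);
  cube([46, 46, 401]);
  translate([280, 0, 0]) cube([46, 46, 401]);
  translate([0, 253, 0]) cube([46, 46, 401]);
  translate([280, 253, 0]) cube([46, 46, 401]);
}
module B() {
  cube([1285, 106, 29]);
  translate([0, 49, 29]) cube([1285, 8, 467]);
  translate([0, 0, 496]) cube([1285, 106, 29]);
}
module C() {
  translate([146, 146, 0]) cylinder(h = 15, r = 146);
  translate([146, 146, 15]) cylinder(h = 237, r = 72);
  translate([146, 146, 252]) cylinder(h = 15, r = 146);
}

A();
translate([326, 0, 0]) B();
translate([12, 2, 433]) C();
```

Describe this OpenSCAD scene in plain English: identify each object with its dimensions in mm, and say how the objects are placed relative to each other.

A is a simple wooden stool: a rectangular seat 326 mm (x) by 299 mm (y), 32 mm thick, top face at z = 433 mm, on four square legs, each 46×46 mm in cross-section. The legs rest on z = 0, each flush with a corner of the seat.

B is an I-beam lying along x, 1285 mm long. Overall section height 525 mm. Two flanges 106 mm wide (y) and 29 mm thick, one on the floor and one at the top; a web 8 mm thick runs between them, centred on the flange width.

C is a spool: two coaxial disc flanges of radius 146 mm and thickness 15 mm, joined by a core cylinder of radius 72 mm and height 237 mm. The lower flange rests on z = 0 and the three cylinders share a vertical axis.

The I-beam is against the stool's +x side, with their −y faces flush. The spool is on top of the stool.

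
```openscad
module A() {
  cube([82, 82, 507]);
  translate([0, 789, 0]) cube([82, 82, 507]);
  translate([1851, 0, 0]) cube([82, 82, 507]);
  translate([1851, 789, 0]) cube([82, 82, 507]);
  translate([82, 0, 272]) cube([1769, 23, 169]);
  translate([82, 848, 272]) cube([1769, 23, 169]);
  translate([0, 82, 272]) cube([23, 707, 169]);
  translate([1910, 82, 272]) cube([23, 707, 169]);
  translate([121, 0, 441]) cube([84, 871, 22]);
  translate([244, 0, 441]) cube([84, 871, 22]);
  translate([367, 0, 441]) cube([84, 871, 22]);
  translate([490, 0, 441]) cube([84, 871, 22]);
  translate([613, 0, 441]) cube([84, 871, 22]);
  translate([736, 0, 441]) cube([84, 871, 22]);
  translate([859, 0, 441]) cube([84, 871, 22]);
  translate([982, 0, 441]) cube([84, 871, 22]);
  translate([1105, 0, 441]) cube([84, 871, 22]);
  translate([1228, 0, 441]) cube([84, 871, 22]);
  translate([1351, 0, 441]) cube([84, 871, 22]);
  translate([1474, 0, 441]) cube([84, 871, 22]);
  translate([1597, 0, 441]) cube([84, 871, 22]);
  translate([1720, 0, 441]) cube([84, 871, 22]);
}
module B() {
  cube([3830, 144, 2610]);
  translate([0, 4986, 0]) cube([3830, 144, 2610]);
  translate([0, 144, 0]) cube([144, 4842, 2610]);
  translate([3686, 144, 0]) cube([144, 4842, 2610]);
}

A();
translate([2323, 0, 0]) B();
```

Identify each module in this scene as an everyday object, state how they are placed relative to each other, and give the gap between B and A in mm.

The house frame's nearest face is 390 mm from the bed frame's +x face.

A is a bed frame. B is a house frame. The house frame is on the floor beside the bed frame on its +x side. The gap between the house frame and the bed frame is 390 mm.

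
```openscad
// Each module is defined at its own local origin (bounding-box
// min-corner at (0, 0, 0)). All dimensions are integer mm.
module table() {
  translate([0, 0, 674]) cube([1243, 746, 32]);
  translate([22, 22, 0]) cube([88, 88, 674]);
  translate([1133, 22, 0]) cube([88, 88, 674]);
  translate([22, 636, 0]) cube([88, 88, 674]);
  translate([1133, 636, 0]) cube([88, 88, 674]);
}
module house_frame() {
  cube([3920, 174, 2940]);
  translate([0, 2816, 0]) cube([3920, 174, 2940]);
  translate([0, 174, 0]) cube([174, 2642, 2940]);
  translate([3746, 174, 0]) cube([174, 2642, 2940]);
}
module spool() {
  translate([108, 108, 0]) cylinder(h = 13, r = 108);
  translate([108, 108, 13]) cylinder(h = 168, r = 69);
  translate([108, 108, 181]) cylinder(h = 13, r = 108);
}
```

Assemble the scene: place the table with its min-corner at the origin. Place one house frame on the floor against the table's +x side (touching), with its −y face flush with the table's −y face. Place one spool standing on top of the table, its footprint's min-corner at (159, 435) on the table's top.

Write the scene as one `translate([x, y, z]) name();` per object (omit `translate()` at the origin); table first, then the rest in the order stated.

table();
translate([1243, 0, 0]) house_frame();
translate([159, 435, 706]) spool();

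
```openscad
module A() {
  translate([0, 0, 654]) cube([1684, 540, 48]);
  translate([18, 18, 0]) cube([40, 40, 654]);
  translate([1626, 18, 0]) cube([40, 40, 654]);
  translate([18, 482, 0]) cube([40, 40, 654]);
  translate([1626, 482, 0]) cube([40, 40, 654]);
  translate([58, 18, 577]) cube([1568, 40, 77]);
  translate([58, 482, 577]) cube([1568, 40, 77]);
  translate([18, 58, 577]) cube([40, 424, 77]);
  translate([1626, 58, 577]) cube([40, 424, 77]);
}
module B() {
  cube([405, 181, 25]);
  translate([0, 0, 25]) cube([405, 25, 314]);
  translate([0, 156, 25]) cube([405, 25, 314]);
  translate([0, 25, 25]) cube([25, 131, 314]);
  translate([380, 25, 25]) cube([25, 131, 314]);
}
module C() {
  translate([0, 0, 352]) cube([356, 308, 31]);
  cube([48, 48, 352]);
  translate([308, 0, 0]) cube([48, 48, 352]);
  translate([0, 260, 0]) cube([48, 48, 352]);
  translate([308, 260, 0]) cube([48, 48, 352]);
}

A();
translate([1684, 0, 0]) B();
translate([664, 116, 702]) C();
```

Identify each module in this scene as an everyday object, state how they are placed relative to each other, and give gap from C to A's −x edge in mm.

The stool's min-x is at 664; the table's min-x is 0; gap = 664 mm.

A is a table. B is an open box. C is a stool. The open box is against the table's +x side, with their −y faces flush. The stool is on top of the table, centred. The gap from the stool to the table's −x edge is 664 mm.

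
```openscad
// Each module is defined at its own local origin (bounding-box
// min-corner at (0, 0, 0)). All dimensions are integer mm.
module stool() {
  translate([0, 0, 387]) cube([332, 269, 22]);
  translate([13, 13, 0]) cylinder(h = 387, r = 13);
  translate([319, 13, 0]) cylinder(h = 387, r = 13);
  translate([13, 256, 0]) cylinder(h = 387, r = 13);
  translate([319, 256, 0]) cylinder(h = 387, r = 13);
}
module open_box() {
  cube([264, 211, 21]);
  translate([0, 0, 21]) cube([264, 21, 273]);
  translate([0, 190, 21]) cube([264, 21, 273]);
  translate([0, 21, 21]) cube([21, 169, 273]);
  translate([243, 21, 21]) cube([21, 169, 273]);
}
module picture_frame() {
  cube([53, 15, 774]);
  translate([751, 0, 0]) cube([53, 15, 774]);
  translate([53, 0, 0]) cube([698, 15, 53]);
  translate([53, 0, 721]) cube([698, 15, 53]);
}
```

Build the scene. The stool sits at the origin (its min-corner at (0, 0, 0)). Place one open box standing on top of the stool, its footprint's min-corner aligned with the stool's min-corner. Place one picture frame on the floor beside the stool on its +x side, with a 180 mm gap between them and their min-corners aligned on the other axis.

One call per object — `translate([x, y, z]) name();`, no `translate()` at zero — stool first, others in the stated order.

stool();
translate([0, 0, 409]) open_box();
translate([512, 0, 0]) picture_frame();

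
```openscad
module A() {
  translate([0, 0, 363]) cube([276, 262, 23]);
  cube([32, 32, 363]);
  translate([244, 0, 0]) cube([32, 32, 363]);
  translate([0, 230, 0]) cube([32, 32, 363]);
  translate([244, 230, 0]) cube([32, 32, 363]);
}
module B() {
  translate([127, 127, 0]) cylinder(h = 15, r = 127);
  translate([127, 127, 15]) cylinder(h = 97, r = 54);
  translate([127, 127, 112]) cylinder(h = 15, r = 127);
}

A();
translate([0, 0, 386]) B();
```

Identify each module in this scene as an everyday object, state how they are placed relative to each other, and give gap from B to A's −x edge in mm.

A is a stool. B is a spool. The spool is on top of the stool. The gap from the spool to the stool's −x edge is 0 mm.

The spool's min-x is at 0; the stool's min-x is 0; gap = 0 mm.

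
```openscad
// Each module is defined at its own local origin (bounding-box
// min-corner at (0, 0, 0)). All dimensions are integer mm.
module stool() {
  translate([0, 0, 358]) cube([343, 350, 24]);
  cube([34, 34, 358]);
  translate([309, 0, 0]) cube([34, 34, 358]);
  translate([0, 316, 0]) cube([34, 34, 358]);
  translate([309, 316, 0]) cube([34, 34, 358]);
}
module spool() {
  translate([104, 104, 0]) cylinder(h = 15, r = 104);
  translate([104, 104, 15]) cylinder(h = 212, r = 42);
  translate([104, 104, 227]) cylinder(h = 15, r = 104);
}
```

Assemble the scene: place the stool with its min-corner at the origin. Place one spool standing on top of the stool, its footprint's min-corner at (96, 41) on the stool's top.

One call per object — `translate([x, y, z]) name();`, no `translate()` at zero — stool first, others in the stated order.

stool();
translate([96, 41, 382]) spool();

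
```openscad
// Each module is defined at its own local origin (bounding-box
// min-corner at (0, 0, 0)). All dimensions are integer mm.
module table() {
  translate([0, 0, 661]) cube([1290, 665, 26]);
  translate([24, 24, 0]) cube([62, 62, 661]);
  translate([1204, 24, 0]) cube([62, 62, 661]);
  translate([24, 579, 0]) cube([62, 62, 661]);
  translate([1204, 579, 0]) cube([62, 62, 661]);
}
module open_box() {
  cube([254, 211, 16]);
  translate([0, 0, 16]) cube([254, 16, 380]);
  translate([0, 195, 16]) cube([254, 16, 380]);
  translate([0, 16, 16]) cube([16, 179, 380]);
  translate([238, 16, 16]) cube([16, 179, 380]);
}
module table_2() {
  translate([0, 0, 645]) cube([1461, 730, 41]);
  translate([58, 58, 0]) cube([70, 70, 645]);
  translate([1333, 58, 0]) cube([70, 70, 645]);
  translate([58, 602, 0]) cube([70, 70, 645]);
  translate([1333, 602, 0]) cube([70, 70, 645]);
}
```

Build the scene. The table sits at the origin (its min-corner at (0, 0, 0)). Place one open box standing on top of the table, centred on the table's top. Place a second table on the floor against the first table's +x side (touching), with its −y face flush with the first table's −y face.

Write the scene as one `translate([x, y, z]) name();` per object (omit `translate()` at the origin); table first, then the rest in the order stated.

table();
translate([518, 227, 687]) open_box();
translate([1290, 0, 0]) table_2();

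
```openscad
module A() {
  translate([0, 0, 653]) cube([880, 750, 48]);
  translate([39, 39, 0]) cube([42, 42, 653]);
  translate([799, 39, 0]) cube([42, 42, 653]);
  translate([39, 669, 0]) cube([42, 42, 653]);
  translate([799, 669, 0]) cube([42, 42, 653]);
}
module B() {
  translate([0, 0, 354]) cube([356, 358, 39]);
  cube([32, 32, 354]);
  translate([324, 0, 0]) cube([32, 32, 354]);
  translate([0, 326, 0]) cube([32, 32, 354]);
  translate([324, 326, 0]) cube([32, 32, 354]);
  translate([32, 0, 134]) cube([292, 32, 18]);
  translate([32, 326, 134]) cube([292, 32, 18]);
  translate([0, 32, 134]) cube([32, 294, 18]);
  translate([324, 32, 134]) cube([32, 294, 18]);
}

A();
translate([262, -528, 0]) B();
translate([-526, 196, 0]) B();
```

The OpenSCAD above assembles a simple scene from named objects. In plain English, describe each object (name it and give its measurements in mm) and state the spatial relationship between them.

A is a table with a 880×750 mm rectangular top, 48 mm thick, top surface at z = 701 mm, supported by four 42×42 mm square legs, each inset 39 mm from the nearest pair of top edges, running from the floor.

B is a four-legged stool. The seat is a 356×358×39 mm slab whose top surface is at z = 393 mm; four square legs, each 32×32 mm in cross-section, run from the floor (z = 0) to the underside of the seat, each flush with a corner of the seat. Four stretchers, 32 mm wide and 18 mm tall, connect adjacent legs with their undersides at z = 134 mm, each running between the inner faces of the legs it joins and aligned with the legs' outer faces on the other axis.

Two stools sit around the table at the −y, −x sides.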